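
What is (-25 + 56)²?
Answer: 961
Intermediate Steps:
(-25 + 56)² = 31² = 961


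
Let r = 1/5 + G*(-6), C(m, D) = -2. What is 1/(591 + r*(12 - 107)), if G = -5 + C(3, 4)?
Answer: -1/3418 ≈ -0.00029257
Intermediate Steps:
G = -7 (G = -5 - 2 = -7)
r = 211/5 (r = 1/5 - 7*(-6) = 1/5 + 42 = 211/5 ≈ 42.200)
1/(591 + r*(12 - 107)) = 1/(591 + 211*(12 - 107)/5) = 1/(591 + (211/5)*(-95)) = 1/(591 - 4009) = 1/(-3418) = -1/3418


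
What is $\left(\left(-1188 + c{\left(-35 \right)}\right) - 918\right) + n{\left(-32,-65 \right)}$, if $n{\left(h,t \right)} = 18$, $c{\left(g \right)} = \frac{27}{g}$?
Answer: $- \frac{73107}{35} \approx -2088.8$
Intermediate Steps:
$\left(\left(-1188 + c{\left(-35 \right)}\right) - 918\right) + n{\left(-32,-65 \right)} = \left(\left(-1188 + \frac{27}{-35}\right) - 918\right) + 18 = \left(\left(-1188 + 27 \left(- \frac{1}{35}\right)\right) - 918\right) + 18 = \left(\left(-1188 - \frac{27}{35}\right) - 918\right) + 18 = \left(- \frac{41607}{35} - 918\right) + 18 = - \frac{73737}{35} + 18 = - \frac{73107}{35}$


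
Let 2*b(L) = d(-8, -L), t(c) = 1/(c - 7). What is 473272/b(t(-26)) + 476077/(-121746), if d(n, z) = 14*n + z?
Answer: -3804611316707/449851470 ≈ -8457.5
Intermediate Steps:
t(c) = 1/(-7 + c)
d(n, z) = z + 14*n
b(L) = -56 - L/2 (b(L) = (-L + 14*(-8))/2 = (-L - 112)/2 = (-112 - L)/2 = -56 - L/2)
473272/b(t(-26)) + 476077/(-121746) = 473272/(-56 - 1/(2*(-7 - 26))) + 476077/(-121746) = 473272/(-56 - ½/(-33)) + 476077*(-1/121746) = 473272/(-56 - ½*(-1/33)) - 476077/121746 = 473272/(-56 + 1/66) - 476077/121746 = 473272/(-3695/66) - 476077/121746 = 473272*(-66/3695) - 476077/121746 = -31235952/3695 - 476077/121746 = -3804611316707/449851470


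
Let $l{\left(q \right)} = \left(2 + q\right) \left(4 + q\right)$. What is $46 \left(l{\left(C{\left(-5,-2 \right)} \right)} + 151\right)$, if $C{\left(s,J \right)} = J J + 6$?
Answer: $14674$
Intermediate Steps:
$C{\left(s,J \right)} = 6 + J^{2}$ ($C{\left(s,J \right)} = J^{2} + 6 = 6 + J^{2}$)
$46 \left(l{\left(C{\left(-5,-2 \right)} \right)} + 151\right) = 46 \left(\left(8 + \left(6 + \left(-2\right)^{2}\right)^{2} + 6 \left(6 + \left(-2\right)^{2}\right)\right) + 151\right) = 46 \left(\left(8 + \left(6 + 4\right)^{2} + 6 \left(6 + 4\right)\right) + 151\right) = 46 \left(\left(8 + 10^{2} + 6 \cdot 10\right) + 151\right) = 46 \left(\left(8 + 100 + 60\right) + 151\right) = 46 \left(168 + 151\right) = 46 \cdot 319 = 14674$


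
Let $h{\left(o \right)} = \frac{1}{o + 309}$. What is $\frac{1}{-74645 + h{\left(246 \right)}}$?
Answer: $- \frac{555}{41427974} \approx -1.3397 \cdot 10^{-5}$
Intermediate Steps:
$h{\left(o \right)} = \frac{1}{309 + o}$
$\frac{1}{-74645 + h{\left(246 \right)}} = \frac{1}{-74645 + \frac{1}{309 + 246}} = \frac{1}{-74645 + \frac{1}{555}} = \frac{1}{- \frac{41427974}{555}} = - \frac{555}{41427974}$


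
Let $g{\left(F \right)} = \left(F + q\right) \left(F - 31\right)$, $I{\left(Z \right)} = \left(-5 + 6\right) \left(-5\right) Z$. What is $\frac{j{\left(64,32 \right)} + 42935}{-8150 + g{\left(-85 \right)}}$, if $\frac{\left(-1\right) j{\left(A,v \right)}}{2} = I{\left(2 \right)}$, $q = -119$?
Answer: $\frac{42955}{15514} \approx 2.7688$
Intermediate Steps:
$I{\left(Z \right)} = - 5 Z$ ($I{\left(Z \right)} = 1 \left(-5\right) Z = - 5 Z$)
$g{\left(F \right)} = \left(-119 + F\right) \left(-31 + F\right)$ ($g{\left(F \right)} = \left(F - 119\right) \left(F - 31\right) = \left(-119 + F\right) \left(-31 + F\right)$)
$j{\left(A,v \right)} = 20$ ($j{\left(A,v \right)} = - 2 \left(\left(-5\right) 2\right) = \left(-2\right) \left(-10\right) = 20$)
$\frac{j{\left(64,32 \right)} + 42935}{-8150 + g{\left(-85 \right)}} = \frac{20 + 42935}{-8150 + \left(3689 + \left(-85\right)^{2} - -12750\right)} = \frac{42955}{-8150 + \left(3689 + 7225 + 12750\right)} = \frac{42955}{-8150 + 23664} = \frac{42955}{15514}$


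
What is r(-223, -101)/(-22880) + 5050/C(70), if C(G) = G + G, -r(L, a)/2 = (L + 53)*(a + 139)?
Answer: 142169/4004 ≈ 35.507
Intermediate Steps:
r(L, a) = -2*(53 + L)*(139 + a) (r(L, a) = -2*(L + 53)*(a + 139) = -2*(53 + L)*(139 + a))
C(G) = 2*G
r(-223, -101)/(-22880) + 5050/C(70) = (-14734 - 278*(-223) - 106*(-101) - 2*(-223)*(-101))/(-22880) + 5050/((2*70)) = (-14734 + 61994 + 10706 - 45046)*(-1/22880) + 5050/140 = 12920*(-1/22880) + 5050*(1/140) = -323/572 + 505/14 = 142169/4004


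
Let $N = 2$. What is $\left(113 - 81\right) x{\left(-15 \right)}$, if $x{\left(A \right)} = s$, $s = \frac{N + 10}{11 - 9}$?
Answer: $192$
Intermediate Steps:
$s = 6$ ($s = \frac{2 + 10}{11 - 9} = \frac{12}{2} = 12 \cdot \frac{1}{2} = 6$)
$x{\left(A \right)} = 6$
$\left(113 - 81\right) x{\left(-15 \right)} = \left(113 - 81\right) 6 = 32 \cdot 6 = 192$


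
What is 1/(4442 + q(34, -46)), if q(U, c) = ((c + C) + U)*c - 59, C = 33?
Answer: 1/3417 ≈ 0.00029265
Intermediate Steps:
q(U, c) = -59 + c*(33 + U + c) (q(U, c) = ((c + 33) + U)*c - 59 = ((33 + c) + U)*c - 59 = (33 + U + c)*c - 59 = c*(33 + U + c) - 59 = -59 + c*(33 + U + c))
1/(4442 + q(34, -46)) = 1/(4442 + (-59 + (-46)**2 + 33*(-46) + 34*(-46))) = 1/(4442 + (-59 + 2116 - 1518 - 1564)) = 1/(4442 - 1025) = 1/3417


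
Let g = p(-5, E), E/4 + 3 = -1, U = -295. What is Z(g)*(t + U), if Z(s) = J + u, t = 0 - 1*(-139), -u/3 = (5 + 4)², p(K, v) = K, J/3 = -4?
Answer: 39780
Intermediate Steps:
J = -12 (J = 3*(-4) = -12)
E = -16 (E = -12 + 4*(-1) = -12 - 4 = -16)
u = -243 (u = -3*(5 + 4)² = -3*9² = -3*81 = -243)
t = 139 (t = 0 + 139 = 139)
g = -5
Z(s) = -255 (Z(s) = -12 - 243 = -255)
Z(g)*(t + U) = -255*(139 - 295) = -255*(-156) = 39780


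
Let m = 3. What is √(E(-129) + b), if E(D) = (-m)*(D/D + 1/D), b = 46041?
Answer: √85124305/43 ≈ 214.56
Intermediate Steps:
E(D) = -3 - 3/D (E(D) = (-1*3)*(D/D + 1/D) = -3*(1 + 1/D) = -3 - 3/D)
√(E(-129) + b) = √((-3 - 3/(-129)) + 46041) = √((-3 - 3*(-1/129)) + 46041) = √((-3 + 1/43) + 46041) = √(-128/43 + 46041) = √(1979635/43) = √85124305/43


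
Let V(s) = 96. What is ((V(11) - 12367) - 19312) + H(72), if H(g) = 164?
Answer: -31419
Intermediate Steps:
((V(11) - 12367) - 19312) + H(72) = ((96 - 12367) - 19312) + 164 = (-12271 - 19312) + 164 = -31583 + 164 = -31419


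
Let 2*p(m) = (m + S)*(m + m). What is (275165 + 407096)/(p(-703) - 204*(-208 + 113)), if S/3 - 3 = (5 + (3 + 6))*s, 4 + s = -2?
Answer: 682261/684418 ≈ 0.99685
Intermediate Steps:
s = -6 (s = -4 - 2 = -6)
S = -243 (S = 9 + 3*((5 + (3 + 6))*(-6)) = 9 + 3*((5 + 9)*(-6)) = 9 + 3*(14*(-6)) = 9 + 3*(-84) = 9 - 252 = -243)
p(m) = m*(-243 + m) (p(m) = ((m - 243)*(m + m))/2 = ((-243 + m)*(2*m))/2 = (2*m*(-243 + m))/2 = m*(-243 + m))
(275165 + 407096)/(p(-703) - 204*(-208 + 113)) = (275165 + 407096)/(-703*(-243 - 703) - 204*(-208 + 113)) = 682261/(-703*(-946) - 204*(-95)) = 682261/(665038 + 19380) = 682261/684418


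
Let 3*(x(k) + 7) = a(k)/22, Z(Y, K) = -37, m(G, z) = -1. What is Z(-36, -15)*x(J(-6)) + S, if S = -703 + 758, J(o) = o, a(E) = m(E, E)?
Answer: 20761/66 ≈ 314.56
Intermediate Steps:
a(E) = -1
x(k) = -463/66 (x(k) = -7 + (-1/22)/3 = -7 + (-1*1/22)/3 = -7 + (⅓)*(-1/22) = -7 - 1/66 = -463/66)
S = 55
Z(-36, -15)*x(J(-6)) + S = -37*(-463/66) + 55 = 17131/66 + 55 = 20761/66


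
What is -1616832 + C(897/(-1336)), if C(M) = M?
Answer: -2160088449/1336 ≈ -1.6168e+6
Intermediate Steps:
-1616832 + C(897/(-1336)) = -1616832 + 897/(-1336) = -1616832 + 897*(-1/1336) = -1616832 - 897/1336 = -2160088449/1336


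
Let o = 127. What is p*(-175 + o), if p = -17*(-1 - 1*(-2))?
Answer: 816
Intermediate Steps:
p = -17 (p = -17*(-1 + 2) = -17*1 = -17)
p*(-175 + o) = -17*(-175 + 127) = -17*(-48) = 816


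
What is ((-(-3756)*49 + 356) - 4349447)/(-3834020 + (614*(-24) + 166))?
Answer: 181089/167330 ≈ 1.0822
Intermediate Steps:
((-(-3756)*49 + 356) - 4349447)/(-3834020 + (614*(-24) + 166)) = ((-626*(-294) + 356) - 4349447)/(-3834020 + (-14736 + 166)) = ((184044 + 356) - 4349447)/(-3834020 - 14570) = (184400 - 4349447)/(-3848590) = -4165047*(-1/3848590) = 181089/167330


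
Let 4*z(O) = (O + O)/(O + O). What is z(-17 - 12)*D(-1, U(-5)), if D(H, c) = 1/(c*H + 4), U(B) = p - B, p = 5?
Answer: -1/24 ≈ -0.041667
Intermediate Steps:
z(O) = 1/4 (z(O) = ((O + O)/(O + O))/4 = ((2*O)/((2*O)))/4 = ((2*O)*(1/(2*O)))/4 = (1/4)*1 = 1/4)
U(B) = 5 - B
D(H, c) = 1/(4 + H*c) (D(H, c) = 1/(H*c + 4) = 1/(4 + H*c))
z(-17 - 12)*D(-1, U(-5)) = 1/(4*(4 - (5 - 1*(-5)))) = 1/(4*(4 - (5 + 5))) = 1/(4*(4 - 1*10)) = 1/(4*(4 - 10)) = (1/4)/(-6) = (1/4)*(-1/6) = -1/24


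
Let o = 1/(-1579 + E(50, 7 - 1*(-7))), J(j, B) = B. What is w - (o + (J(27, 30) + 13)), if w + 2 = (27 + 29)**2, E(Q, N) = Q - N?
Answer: 4769414/1543 ≈ 3091.0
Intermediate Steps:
o = -1/1543 (o = 1/(-1579 + (50 - (7 - 1*(-7)))) = 1/(-1579 + (50 - (7 + 7))) = 1/(-1579 + (50 - 1*14)) = 1/(-1579 + (50 - 14)) = 1/(-1579 + 36) = 1/(-1543) = -1/1543 ≈ -0.00064809)
w = 3134 (w = -2 + (27 + 29)**2 = -2 + 56**2 = -2 + 3136 = 3134)
w - (o + (J(27, 30) + 13)) = 3134 - (-1/1543 + (30 + 13)) = 3134 - (-1/1543 + 43) = 3134 - 1*66348/1543 = 3134 - 66348/1543 = 4769414/1543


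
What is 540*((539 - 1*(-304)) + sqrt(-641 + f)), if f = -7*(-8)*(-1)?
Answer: 455220 + 540*I*sqrt(697) ≈ 4.5522e+5 + 14256.0*I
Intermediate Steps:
f = -56 (f = 56*(-1) = -56)
540*((539 - 1*(-304)) + sqrt(-641 + f)) = 540*((539 - 1*(-304)) + sqrt(-641 - 56)) = 540*((539 + 304) + sqrt(-697)) = 540*(843 + I*sqrt(697)) = 455220 + 540*I*sqrt(697)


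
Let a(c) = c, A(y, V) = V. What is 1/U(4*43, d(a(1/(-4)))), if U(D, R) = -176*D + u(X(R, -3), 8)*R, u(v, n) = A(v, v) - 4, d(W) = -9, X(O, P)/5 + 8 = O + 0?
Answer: -1/29471 ≈ -3.3932e-5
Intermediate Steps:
X(O, P) = -40 + 5*O (X(O, P) = -40 + 5*(O + 0) = -40 + 5*O)
u(v, n) = -4 + v (u(v, n) = v - 4 = -4 + v)
U(D, R) = -176*D + R*(-44 + 5*R) (U(D, R) = -176*D + (-4 + (-40 + 5*R))*R = -176*D + (-44 + 5*R)*R = -176*D + R*(-44 + 5*R))
1/U(4*43, d(a(1/(-4)))) = 1/(-704*43 - 9*(-44 + 5*(-9))) = 1/(-176*172 - 9*(-44 - 45)) = 1/(-30272 - 9*(-89)) = 1/(-30272 + 801) = 1/(-29471) = -1/29471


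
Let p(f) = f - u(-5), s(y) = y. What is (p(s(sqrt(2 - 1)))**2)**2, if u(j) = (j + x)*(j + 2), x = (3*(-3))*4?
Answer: 221533456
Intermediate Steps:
x = -36 (x = -9*4 = -36)
u(j) = (-36 + j)*(2 + j) (u(j) = (j - 36)*(j + 2) = (-36 + j)*(2 + j))
p(f) = -123 + f (p(f) = f - (-72 + (-5)**2 - 34*(-5)) = f - (-72 + 25 + 170) = f - 1*123 = f - 123 = -123 + f)
(p(s(sqrt(2 - 1)))**2)**2 = ((-123 + sqrt(2 - 1))**2)**2 = ((-123 + sqrt(1))**2)**2 = ((-123 + 1)**2)**2 = ((-122)**2)**2 = 14884**2 = 221533456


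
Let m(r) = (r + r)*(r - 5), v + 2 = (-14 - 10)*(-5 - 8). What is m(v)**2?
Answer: 35758810000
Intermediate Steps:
v = 310 (v = -2 + (-14 - 10)*(-5 - 8) = -2 - 24*(-13) = -2 + 312 = 310)
m(r) = 2*r*(-5 + r) (m(r) = (2*r)*(-5 + r) = 2*r*(-5 + r))
m(v)**2 = (2*310*(-5 + 310))**2 = (2*310*305)**2 = 189100**2 = 35758810000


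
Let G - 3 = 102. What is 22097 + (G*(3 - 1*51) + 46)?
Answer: 17103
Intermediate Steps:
G = 105 (G = 3 + 102 = 105)
22097 + (G*(3 - 1*51) + 46) = 22097 + (105*(3 - 1*51) + 46) = 22097 + (105*(3 - 51) + 46) = 22097 + (105*(-48) + 46) = 22097 + (-5040 + 46) = 22097 - 4994 = 17103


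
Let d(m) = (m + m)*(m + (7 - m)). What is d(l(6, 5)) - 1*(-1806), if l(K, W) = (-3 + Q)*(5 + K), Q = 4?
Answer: 1960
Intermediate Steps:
l(K, W) = 5 + K (l(K, W) = (-3 + 4)*(5 + K) = 1*(5 + K) = 5 + K)
d(m) = 14*m (d(m) = (2*m)*7 = 14*m)
d(l(6, 5)) - 1*(-1806) = 14*(5 + 6) - 1*(-1806) = 14*11 + 1806 = 154 + 1806 = 1960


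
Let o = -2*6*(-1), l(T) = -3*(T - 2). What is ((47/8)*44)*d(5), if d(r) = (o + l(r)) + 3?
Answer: 1551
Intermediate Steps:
l(T) = 6 - 3*T (l(T) = -3*(-2 + T) = 6 - 3*T)
o = 12 (o = -12*(-1) = 12)
d(r) = 21 - 3*r (d(r) = (12 + (6 - 3*r)) + 3 = (18 - 3*r) + 3 = 21 - 3*r)
((47/8)*44)*d(5) = ((47/8)*44)*(21 - 3*5) = ((47*(⅛))*44)*(21 - 15) = ((47/8)*44)*6 = (517/2)*6 = 1551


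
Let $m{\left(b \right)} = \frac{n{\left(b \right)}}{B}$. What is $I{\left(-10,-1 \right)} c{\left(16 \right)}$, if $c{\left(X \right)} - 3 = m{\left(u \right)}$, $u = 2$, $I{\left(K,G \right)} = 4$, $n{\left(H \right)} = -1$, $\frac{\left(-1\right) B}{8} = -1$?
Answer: $\frac{23}{2} \approx 11.5$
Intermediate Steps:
$B = 8$ ($B = \left(-8\right) \left(-1\right) = 8$)
$m{\left(b \right)} = - \frac{1}{8}$
$c{\left(X \right)} = \frac{23}{8}$ ($c{\left(X \right)} = 3 - \frac{1}{8} = \frac{23}{8}$)
$I{\left(-10,-1 \right)} c{\left(16 \right)} = 4 \cdot \frac{23}{8} = \frac{23}{2}$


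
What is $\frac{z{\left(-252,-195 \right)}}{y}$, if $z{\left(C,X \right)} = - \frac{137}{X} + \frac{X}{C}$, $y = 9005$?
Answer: $\frac{2687}{16389100} \approx 0.00016395$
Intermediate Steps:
$\frac{z{\left(-252,-195 \right)}}{y} = \frac{- \frac{137}{-195} - \frac{195}{-252}}{9005} = \left(\left(-137\right) \left(- \frac{1}{195}\right) - - \frac{65}{84}\right) \frac{1}{9005} = \left(\frac{137}{195} + \frac{65}{84}\right) \frac{1}{9005} = \frac{2687}{1820} \cdot \frac{1}{9005} = \frac{2687}{16389100}$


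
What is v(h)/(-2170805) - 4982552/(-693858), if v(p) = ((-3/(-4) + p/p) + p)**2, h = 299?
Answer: 86027111583719/12049843325520 ≈ 7.1393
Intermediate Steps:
v(p) = (7/4 + p)**2 (v(p) = ((-3*(-1/4) + 1) + p)**2 = ((3/4 + 1) + p)**2 = (7/4 + p)**2)
v(h)/(-2170805) - 4982552/(-693858) = ((7 + 4*299)**2/16)/(-2170805) - 4982552/(-693858) = ((7 + 1196)**2/16)*(-1/2170805) - 4982552*(-1/693858) = ((1/16)*1203**2)*(-1/2170805) + 2491276/346929 = ((1/16)*1447209)*(-1/2170805) + 2491276/346929 = (1447209/16)*(-1/2170805) + 2491276/346929 = -1447209/34732880 + 2491276/346929 = 86027111583719/12049843325520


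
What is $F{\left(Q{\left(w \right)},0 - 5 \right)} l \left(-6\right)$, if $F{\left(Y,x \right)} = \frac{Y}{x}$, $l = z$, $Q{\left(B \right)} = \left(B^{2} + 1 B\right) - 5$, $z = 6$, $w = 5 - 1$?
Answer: $108$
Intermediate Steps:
$w = 4$
$Q{\left(B \right)} = -5 + B + B^{2}$ ($Q{\left(B \right)} = \left(B^{2} + B\right) - 5 = \left(B + B^{2}\right) - 5 = -5 + B + B^{2}$)
$l = 6$
$F{\left(Q{\left(w \right)},0 - 5 \right)} l \left(-6\right) = \frac{-5 + 4 + 4^{2}}{0 - 5} \cdot 6 \left(-6\right) = \frac{-5 + 4 + 16}{0 - 5} \cdot 6 \left(-6\right) = \frac{15}{-5} \cdot 6 \left(-6\right) = 15 \left(- \frac{1}{5}\right) 6 \left(-6\right) = \left(-3\right) 6 \left(-6\right) = \left(-18\right) \left(-6\right) = 108$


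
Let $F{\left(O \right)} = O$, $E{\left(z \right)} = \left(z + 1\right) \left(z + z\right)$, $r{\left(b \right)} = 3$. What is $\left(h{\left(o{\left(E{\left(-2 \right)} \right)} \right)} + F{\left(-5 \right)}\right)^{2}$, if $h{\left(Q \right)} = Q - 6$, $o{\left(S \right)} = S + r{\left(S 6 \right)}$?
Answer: $16$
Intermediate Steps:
$E{\left(z \right)} = 2 z \left(1 + z\right)$ ($E{\left(z \right)} = \left(1 + z\right) 2 z = 2 z \left(1 + z\right)$)
$o{\left(S \right)} = 3 + S$ ($o{\left(S \right)} = S + 3 = 3 + S$)
$h{\left(Q \right)} = -6 + Q$ ($h{\left(Q \right)} = Q - 6 = -6 + Q$)
$\left(h{\left(o{\left(E{\left(-2 \right)} \right)} \right)} + F{\left(-5 \right)}\right)^{2} = \left(\left(-6 + \left(3 + 2 \left(-2\right) \left(1 - 2\right)\right)\right) - 5\right)^{2} = \left(\left(-6 + \left(3 + 2 \left(-2\right) \left(-1\right)\right)\right) - 5\right)^{2} = \left(\left(-6 + \left(3 + 4\right)\right) - 5\right)^{2} = \left(\left(-6 + 7\right) - 5\right)^{2} = \left(1 - 5\right)^{2} = \left(-4\right)^{2} = 16$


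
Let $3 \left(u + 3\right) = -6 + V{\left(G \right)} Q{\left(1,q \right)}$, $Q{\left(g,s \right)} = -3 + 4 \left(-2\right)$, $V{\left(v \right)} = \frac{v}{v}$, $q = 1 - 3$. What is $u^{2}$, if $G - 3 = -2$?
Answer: $\frac{676}{9} \approx 75.111$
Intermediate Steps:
$G = 1$ ($G = 3 - 2 = 1$)
$q = -2$ ($q = 1 - 3 = -2$)
$V{\left(v \right)} = 1$
$Q{\left(g,s \right)} = -11$ ($Q{\left(g,s \right)} = -3 - 8 = -11$)
$u = - \frac{26}{3}$ ($u = -3 + \frac{-6 + 1 \left(-11\right)}{3} = -3 + \frac{-6 - 11}{3} = -3 + \frac{1}{3} \left(-17\right) = -3 - \frac{17}{3} = - \frac{26}{3} \approx -8.6667$)
$u^{2} = \left(- \frac{26}{3}\right)^{2} = \frac{676}{9}$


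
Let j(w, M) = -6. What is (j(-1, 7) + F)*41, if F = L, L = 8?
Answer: 82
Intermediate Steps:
F = 8
(j(-1, 7) + F)*41 = (-6 + 8)*41 = 2*41 = 82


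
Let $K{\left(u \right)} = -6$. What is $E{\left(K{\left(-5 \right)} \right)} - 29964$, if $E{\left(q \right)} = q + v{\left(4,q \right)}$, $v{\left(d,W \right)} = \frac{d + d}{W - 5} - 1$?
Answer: $- \frac{329689}{11} \approx -29972.0$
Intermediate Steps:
$v{\left(d,W \right)} = -1 + \frac{2 d}{-5 + W}$ ($v{\left(d,W \right)} = \frac{2 d}{-5 + W} - 1 = -1 + \frac{2 d}{-5 + W}$)
$E{\left(q \right)} = q + \frac{13 - q}{-5 + q}$ ($E{\left(q \right)} = q + \frac{5 - q + 2 \cdot 4}{-5 + q} = q + \frac{5 - q + 8}{-5 + q} = q + \frac{13 - q}{-5 + q}$)
$E{\left(K{\left(-5 \right)} \right)} - 29964 = \frac{13 - -6 - 6 \left(-5 - 6\right)}{-5 - 6} - 29964 = \frac{13 + 6 - -66}{-11} - 29964 = - \frac{13 + 6 + 66}{11} - 29964 = \left(- \frac{1}{11}\right) 85 - 29964 = - \frac{85}{11} - 29964 = - \frac{329689}{11}$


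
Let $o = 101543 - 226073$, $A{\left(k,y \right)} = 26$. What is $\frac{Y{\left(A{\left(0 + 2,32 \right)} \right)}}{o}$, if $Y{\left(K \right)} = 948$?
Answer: $- \frac{158}{20755} \approx -0.0076126$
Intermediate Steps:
$o = -124530$
$\frac{Y{\left(A{\left(0 + 2,32 \right)} \right)}}{o} = \frac{948}{-124530} = 948 \left(- \frac{1}{124530}\right) = - \frac{158}{20755}$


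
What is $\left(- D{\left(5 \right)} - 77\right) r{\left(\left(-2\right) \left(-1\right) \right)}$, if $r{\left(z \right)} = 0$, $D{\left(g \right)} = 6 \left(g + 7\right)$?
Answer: $0$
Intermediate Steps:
$D{\left(g \right)} = 42 + 6 g$ ($D{\left(g \right)} = 6 \left(7 + g\right) = 42 + 6 g$)
$\left(- D{\left(5 \right)} - 77\right) r{\left(\left(-2\right) \left(-1\right) \right)} = \left(- (42 + 6 \cdot 5) - 77\right) 0 = \left(- (42 + 30) - 77\right) 0 = \left(\left(-1\right) 72 - 77\right) 0 = \left(-72 - 77\right) 0 = \left(-149\right) 0 = 0$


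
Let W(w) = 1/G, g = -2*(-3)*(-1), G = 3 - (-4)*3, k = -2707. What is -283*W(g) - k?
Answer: 40322/15 ≈ 2688.1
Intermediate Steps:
G = 15 (G = 3 - 1*(-12) = 3 + 12 = 15)
g = -6 (g = 6*(-1) = -6)
W(w) = 1/15
-283*W(g) - k = -283*1/15 - 1*(-2707) = -283/15 + 2707 = 40322/15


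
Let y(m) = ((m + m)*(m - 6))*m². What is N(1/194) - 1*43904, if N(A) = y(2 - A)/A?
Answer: -205315370099/3650692 ≈ -56240.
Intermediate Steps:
y(m) = 2*m³*(-6 + m) (y(m) = ((2*m)*(-6 + m))*m² = (2*m*(-6 + m))*m² = 2*m³*(-6 + m))
N(A) = 2*(2 - A)³*(-4 - A)/A (N(A) = (2*(2 - A)³*(-6 + (2 - A)))/A = (2*(2 - A)³*(-4 - A))/A = 2*(2 - A)³*(-4 - A)/A)
N(1/194) - 1*43904 = 2*(-2 + 1/194)³*(4 + 1/194)/(1/194) - 1*43904 = 2*(-2 + 1/194)³*(4 + 1/194)/(1/194) - 43904 = 2*194*(-387/194)³*(777/194) - 43904 = 2*194*(-57960603/7301384)*(777/194) - 43904 = -45035388531/3650692 - 43904 = -205315370099/3650692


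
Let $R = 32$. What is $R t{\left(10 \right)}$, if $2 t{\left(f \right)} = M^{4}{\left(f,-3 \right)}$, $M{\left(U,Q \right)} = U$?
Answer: $160000$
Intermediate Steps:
$t{\left(f \right)} = \frac{f^{4}}{2}$
$R t{\left(10 \right)} = 32 \frac{10^{4}}{2} = 32 \cdot \frac{1}{2} \cdot 10000 = 32 \cdot 5000 = 160000$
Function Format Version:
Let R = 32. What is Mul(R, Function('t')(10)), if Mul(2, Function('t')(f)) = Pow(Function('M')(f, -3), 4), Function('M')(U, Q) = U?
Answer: 160000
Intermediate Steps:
Function('t')(f) = Mul(Rational(1, 2), Pow(f, 4))
Mul(R, Function('t')(10)) = Mul(32, Mul(Rational(1, 2), Pow(10, 4))) = Mul(32, Mul(Rational(1, 2), 10000)) = Mul(32, 5000) = 160000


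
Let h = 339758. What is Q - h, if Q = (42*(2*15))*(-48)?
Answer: -400238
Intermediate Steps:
Q = -60480 (Q = (42*30)*(-48) = 1260*(-48) = -60480)
Q - h = -60480 - 1*339758 = -60480 - 339758 = -400238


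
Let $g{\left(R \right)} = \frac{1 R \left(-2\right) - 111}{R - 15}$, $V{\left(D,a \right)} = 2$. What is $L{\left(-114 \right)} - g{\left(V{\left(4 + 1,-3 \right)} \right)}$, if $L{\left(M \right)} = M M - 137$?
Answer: $\frac{167052}{13} \approx 12850.0$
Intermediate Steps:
$L{\left(M \right)} = -137 + M^{2}$ ($L{\left(M \right)} = M^{2} - 137 = -137 + M^{2}$)
$g{\left(R \right)} = \frac{-111 - 2 R}{-15 + R}$ ($g{\left(R \right)} = \frac{R \left(-2\right) - 111}{-15 + R} = \frac{- 2 R - 111}{-15 + R} = \frac{-111 - 2 R}{-15 + R}$)
$L{\left(-114 \right)} - g{\left(V{\left(4 + 1,-3 \right)} \right)} = \left(-137 + \left(-114\right)^{2}\right) - \frac{-111 - 4}{-15 + 2} = \left(-137 + 12996\right) - \frac{-111 - 4}{-13} = 12859 - \left(- \frac{1}{13}\right) \left(-115\right) = 12859 - \frac{115}{13} = \frac{167052}{13}$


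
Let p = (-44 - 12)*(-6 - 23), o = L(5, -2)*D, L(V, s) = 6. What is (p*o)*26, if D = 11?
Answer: 2786784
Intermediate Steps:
o = 66 (o = 6*11 = 66)
p = 1624 (p = -56*(-29) = 1624)
(p*o)*26 = (1624*66)*26 = 107184*26 = 2786784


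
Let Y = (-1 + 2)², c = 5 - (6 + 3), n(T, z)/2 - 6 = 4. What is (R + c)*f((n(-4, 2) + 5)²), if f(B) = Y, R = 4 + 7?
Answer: 7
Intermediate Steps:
n(T, z) = 20 (n(T, z) = 12 + 2*4 = 12 + 8 = 20)
c = -4 (c = 5 - 1*9 = 5 - 9 = -4)
R = 11
Y = 1 (Y = 1² = 1)
f(B) = 1
(R + c)*f((n(-4, 2) + 5)²) = (11 - 4)*1 = 7*1 = 7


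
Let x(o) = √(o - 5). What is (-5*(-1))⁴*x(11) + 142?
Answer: 142 + 625*√6 ≈ 1672.9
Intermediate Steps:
x(o) = √(-5 + o)
(-5*(-1))⁴*x(11) + 142 = (-5*(-1))⁴*√(-5 + 11) + 142 = 5⁴*√6 + 142 = 625*√6 + 142 = 142 + 625*√6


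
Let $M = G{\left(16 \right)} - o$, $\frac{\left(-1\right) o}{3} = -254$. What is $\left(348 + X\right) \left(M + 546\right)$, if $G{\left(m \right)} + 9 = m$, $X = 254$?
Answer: $-125818$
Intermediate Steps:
$o = 762$ ($o = \left(-3\right) \left(-254\right) = 762$)
$G{\left(m \right)} = -9 + m$
$M = -755$ ($M = \left(-9 + 16\right) - 762 = 7 - 762 = -755$)
$\left(348 + X\right) \left(M + 546\right) = \left(348 + 254\right) \left(-755 + 546\right) = 602 \left(-209\right) = -125818$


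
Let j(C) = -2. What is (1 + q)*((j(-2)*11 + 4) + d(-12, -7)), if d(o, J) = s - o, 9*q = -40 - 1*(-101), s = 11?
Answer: 350/9 ≈ 38.889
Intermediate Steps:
q = 61/9 (q = (-40 - 1*(-101))/9 = (-40 + 101)/9 = (⅑)*61 = 61/9 ≈ 6.7778)
d(o, J) = 11 - o
(1 + q)*((j(-2)*11 + 4) + d(-12, -7)) = (1 + 61/9)*((-2*11 + 4) + (11 - 1*(-12))) = 70*((-22 + 4) + (11 + 12))/9 = 70*(-18 + 23)/9 = (70/9)*5 = 350/9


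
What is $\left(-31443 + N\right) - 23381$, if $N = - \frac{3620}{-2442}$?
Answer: $- \frac{66938294}{1221} \approx -54823.0$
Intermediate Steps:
$N = \frac{1810}{1221}$ ($N = \left(-3620\right) \left(- \frac{1}{2442}\right) = \frac{1810}{1221} \approx 1.4824$)
$\left(-31443 + N\right) - 23381 = \left(-31443 + \frac{1810}{1221}\right) - 23381 = - \frac{38390093}{1221} - 23381 = - \frac{66938294}{1221}$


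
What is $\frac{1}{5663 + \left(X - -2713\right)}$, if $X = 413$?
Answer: $\frac{1}{8789} \approx 0.00011378$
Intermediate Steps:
$\frac{1}{5663 + \left(X - -2713\right)} = \frac{1}{5663 + \left(413 - -2713\right)} = \frac{1}{5663 + \left(413 + 2713\right)} = \frac{1}{5663 + 3126} = \frac{1}{8789}$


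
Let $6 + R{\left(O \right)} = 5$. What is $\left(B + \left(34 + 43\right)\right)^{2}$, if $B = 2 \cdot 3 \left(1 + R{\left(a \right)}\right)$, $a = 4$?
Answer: $5929$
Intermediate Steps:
$R{\left(O \right)} = -1$ ($R{\left(O \right)} = -6 + 5 = -1$)
$B = 0$ ($B = 2 \cdot 3 \left(1 - 1\right) = 2 \cdot 3 \cdot 0 = 2 \cdot 0 = 0$)
$\left(B + \left(34 + 43\right)\right)^{2} = \left(0 + \left(34 + 43\right)\right)^{2} = \left(0 + 77\right)^{2} = 77^{2} = 5929$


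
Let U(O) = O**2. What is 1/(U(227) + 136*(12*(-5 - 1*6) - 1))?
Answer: 1/33441 ≈ 2.9903e-5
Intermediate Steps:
1/(U(227) + 136*(12*(-5 - 1*6) - 1)) = 1/(227**2 + 136*(12*(-5 - 1*6) - 1)) = 1/(51529 + 136*(12*(-5 - 6) - 1)) = 1/(51529 + 136*(12*(-11) - 1)) = 1/(51529 + 136*(-132 - 1)) = 1/(51529 + 136*(-133)) = 1/(51529 - 18088) = 1/33441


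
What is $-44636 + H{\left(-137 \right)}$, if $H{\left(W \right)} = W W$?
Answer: $-25867$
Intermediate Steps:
$H{\left(W \right)} = W^{2}$
$-44636 + H{\left(-137 \right)} = -44636 + \left(-137\right)^{2} = -44636 + 18769 = -25867$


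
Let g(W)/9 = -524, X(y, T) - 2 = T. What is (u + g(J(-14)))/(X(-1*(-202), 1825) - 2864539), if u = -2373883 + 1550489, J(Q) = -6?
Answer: 414055/1431356 ≈ 0.28927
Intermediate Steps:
X(y, T) = 2 + T
u = -823394
g(W) = -4716 (g(W) = 9*(-524) = -4716)
(u + g(J(-14)))/(X(-1*(-202), 1825) - 2864539) = (-823394 - 4716)/((2 + 1825) - 2864539) = -828110/(1827 - 2864539) = -828110/(-2862712) = -828110*(-1/2862712) = 414055/1431356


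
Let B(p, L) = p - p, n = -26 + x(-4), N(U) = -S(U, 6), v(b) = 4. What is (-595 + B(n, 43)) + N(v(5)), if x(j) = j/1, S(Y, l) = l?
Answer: -601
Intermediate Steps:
x(j) = j (x(j) = j*1 = j)
N(U) = -6 (N(U) = -1*6 = -6)
n = -30 (n = -26 - 4 = -30)
B(p, L) = 0
(-595 + B(n, 43)) + N(v(5)) = (-595 + 0) - 6 = -595 - 6 = -601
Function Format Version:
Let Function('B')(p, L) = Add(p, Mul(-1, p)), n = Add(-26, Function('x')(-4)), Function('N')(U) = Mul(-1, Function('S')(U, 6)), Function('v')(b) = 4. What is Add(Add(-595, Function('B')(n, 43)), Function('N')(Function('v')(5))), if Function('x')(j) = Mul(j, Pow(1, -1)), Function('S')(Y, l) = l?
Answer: -601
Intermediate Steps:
Function('x')(j) = j (Function('x')(j) = Mul(j, 1) = j)
Function('N')(U) = -6 (Function('N')(U) = Mul(-1, 6) = -6)
n = -30 (n = Add(-26, -4) = -30)
Function('B')(p, L) = 0
Add(Add(-595, Function('B')(n, 43)), Function('N')(Function('v')(5))) = Add(Add(-595, 0), -6) = Add(-595, -6) = -601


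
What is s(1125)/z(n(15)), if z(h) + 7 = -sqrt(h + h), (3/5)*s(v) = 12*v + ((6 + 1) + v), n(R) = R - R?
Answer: -73160/21 ≈ -3483.8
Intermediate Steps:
n(R) = 0
s(v) = 35/3 + 65*v/3 (s(v) = 5*(12*v + ((6 + 1) + v))/3 = 5*(12*v + (7 + v))/3 = 5*(7 + 13*v)/3 = 35/3 + 65*v/3)
z(h) = -7 - sqrt(2)*sqrt(h) (z(h) = -7 - sqrt(h + h) = -7 - sqrt(2*h) = -7 - sqrt(2)*sqrt(h))
s(1125)/z(n(15)) = (35/3 + (65/3)*1125)/(-7 - sqrt(2)*sqrt(0)) = (35/3 + 24375)/(-7 - 1*sqrt(2)*0) = 73160/(3*(-7 + 0)) = (73160/3)/(-7) = (73160/3)*(-1/7) = -73160/21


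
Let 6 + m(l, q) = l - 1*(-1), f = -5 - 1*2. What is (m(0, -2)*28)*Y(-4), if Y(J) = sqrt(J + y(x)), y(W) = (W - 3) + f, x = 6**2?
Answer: -140*sqrt(22) ≈ -656.66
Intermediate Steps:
f = -7 (f = -5 - 2 = -7)
x = 36
y(W) = -10 + W (y(W) = (W - 3) - 7 = (-3 + W) - 7 = -10 + W)
m(l, q) = -5 + l (m(l, q) = -6 + (l - 1*(-1)) = -6 + (l + 1) = -6 + (1 + l) = -5 + l)
Y(J) = sqrt(26 + J) (Y(J) = sqrt(J + (-10 + 36)) = sqrt(J + 26) = sqrt(26 + J))
(m(0, -2)*28)*Y(-4) = ((-5 + 0)*28)*sqrt(26 - 4) = (-5*28)*sqrt(22) = -140*sqrt(22)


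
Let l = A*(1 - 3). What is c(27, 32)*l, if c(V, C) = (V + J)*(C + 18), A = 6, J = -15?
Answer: -7200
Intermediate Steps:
c(V, C) = (-15 + V)*(18 + C) (c(V, C) = (V - 15)*(C + 18) = (-15 + V)*(18 + C))
l = -12 (l = 6*(1 - 3) = 6*(-2) = -12)
c(27, 32)*l = (-270 - 15*32 + 18*27 + 32*27)*(-12) = (-270 - 480 + 486 + 864)*(-12) = 600*(-12) = -7200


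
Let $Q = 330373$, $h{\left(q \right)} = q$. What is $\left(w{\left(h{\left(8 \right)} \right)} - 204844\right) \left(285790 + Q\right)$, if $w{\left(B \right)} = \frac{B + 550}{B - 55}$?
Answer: $- \frac{5932556616838}{47} \approx -1.2622 \cdot 10^{11}$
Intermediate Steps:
$w{\left(B \right)} = \frac{550 + B}{-55 + B}$
$\left(w{\left(h{\left(8 \right)} \right)} - 204844\right) \left(285790 + Q\right) = \left(\frac{550 + 8}{-55 + 8} - 204844\right) \left(285790 + 330373\right) = \left(\frac{1}{-47} \cdot 558 - 204844\right) 616163 = \left(\left(- \frac{1}{47}\right) 558 - 204844\right) 616163 = \left(- \frac{558}{47} - 204844\right) 616163 = \left(- \frac{9628226}{47}\right) 616163 = - \frac{5932556616838}{47}$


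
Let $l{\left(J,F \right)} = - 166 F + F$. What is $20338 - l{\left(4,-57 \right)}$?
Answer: $10933$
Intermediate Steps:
$l{\left(J,F \right)} = - 165 F$
$20338 - l{\left(4,-57 \right)} = 20338 - \left(-165\right) \left(-57\right) = 20338 - 9405 = 10933$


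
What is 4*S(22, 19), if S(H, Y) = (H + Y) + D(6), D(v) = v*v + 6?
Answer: 332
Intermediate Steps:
D(v) = 6 + v² (D(v) = v² + 6 = 6 + v²)
S(H, Y) = 42 + H + Y (S(H, Y) = (H + Y) + (6 + 6²) = (H + Y) + (6 + 36) = (H + Y) + 42 = 42 + H + Y)
4*S(22, 19) = 4*(42 + 22 + 19) = 4*83 = 332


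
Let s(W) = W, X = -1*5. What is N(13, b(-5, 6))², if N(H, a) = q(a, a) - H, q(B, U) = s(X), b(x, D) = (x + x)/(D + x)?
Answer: 324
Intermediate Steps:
X = -5
b(x, D) = 2*x/(D + x) (b(x, D) = (2*x)/(D + x) = 2*x/(D + x))
q(B, U) = -5
N(H, a) = -5 - H
N(13, b(-5, 6))² = (-5 - 1*13)² = (-5 - 13)² = (-18)² = 324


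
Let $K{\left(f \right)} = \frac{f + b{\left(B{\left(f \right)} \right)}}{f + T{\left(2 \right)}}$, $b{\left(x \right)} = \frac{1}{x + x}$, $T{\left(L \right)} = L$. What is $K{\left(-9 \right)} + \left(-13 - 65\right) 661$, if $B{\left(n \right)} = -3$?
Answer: $- \frac{2165381}{42} \approx -51557.0$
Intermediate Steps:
$b{\left(x \right)} = \frac{1}{2 x}$
$K{\left(f \right)} = \frac{- \frac{1}{6} + f}{2 + f}$ ($K{\left(f \right)} = \frac{f + \frac{1}{2 \left(-3\right)}}{f + 2} = \frac{f + \frac{1}{2} \left(- \frac{1}{3}\right)}{2 + f} = \frac{f - \frac{1}{6}}{2 + f} = \frac{- \frac{1}{6} + f}{2 + f}$)
$K{\left(-9 \right)} + \left(-13 - 65\right) 661 = \frac{- \frac{1}{6} - 9}{2 - 9} + \left(-13 - 65\right) 661 = \frac{1}{-7} \left(- \frac{55}{6}\right) + \left(-13 - 65\right) 661 = \left(- \frac{1}{7}\right) \left(- \frac{55}{6}\right) - 51558 = \frac{55}{42} - 51558 = - \frac{2165381}{42}$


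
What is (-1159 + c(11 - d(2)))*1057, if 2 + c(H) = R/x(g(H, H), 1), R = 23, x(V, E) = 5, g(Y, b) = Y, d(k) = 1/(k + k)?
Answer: -6111574/5 ≈ -1.2223e+6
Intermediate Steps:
d(k) = 1/(2*k)
c(H) = 13/5 (c(H) = -2 + 23/5 = 13/5)
(-1159 + c(11 - d(2)))*1057 = (-1159 + 13/5)*1057 = -5782/5*1057 = -6111574/5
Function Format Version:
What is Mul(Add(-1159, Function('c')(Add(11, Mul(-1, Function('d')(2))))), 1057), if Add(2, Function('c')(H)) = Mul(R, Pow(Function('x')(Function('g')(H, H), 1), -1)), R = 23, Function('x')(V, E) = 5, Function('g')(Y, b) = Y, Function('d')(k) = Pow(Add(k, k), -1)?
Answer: Rational(-6111574, 5) ≈ -1.2223e+6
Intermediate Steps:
Function('d')(k) = Mul(Rational(1, 2), Pow(k, -1)) (Function('d')(k) = Pow(Mul(2, k), -1) = Mul(Rational(1, 2), Pow(k, -1)))
Function('c')(H) = Rational(13, 5) (Function('c')(H) = Add(-2, Mul(23, Pow(5, -1))) = Add(-2, Mul(23, Rational(1, 5))) = Add(-2, Rational(23, 5)) = Rational(13, 5))
Mul(Add(-1159, Function('c')(Add(11, Mul(-1, Function('d')(2))))), 1057) = Mul(Add(-1159, Rational(13, 5)), 1057) = Mul(Rational(-5782, 5), 1057) = Rational(-6111574, 5)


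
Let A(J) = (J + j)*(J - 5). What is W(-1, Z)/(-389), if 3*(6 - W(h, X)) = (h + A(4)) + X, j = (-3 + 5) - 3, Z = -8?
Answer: -10/389 ≈ -0.025707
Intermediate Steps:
j = -1 (j = 2 - 3 = -1)
A(J) = (-1 + J)*(-5 + J) (A(J) = (J - 1)*(J - 5) = (-1 + J)*(-5 + J))
W(h, X) = 7 - X/3 - h/3 (W(h, X) = 6 - ((h + (5 + 4**2 - 6*4)) + X)/3 = 6 - ((h + (5 + 16 - 24)) + X)/3 = 6 - ((h - 3) + X)/3 = 6 - ((-3 + h) + X)/3 = 6 - (-3 + X + h)/3 = 6 + (1 - X/3 - h/3) = 7 - X/3 - h/3)
W(-1, Z)/(-389) = (7 - 1/3*(-8) - 1/3*(-1))/(-389) = -(7 + 8/3 + 1/3)/389 = -1/389*10 = -10/389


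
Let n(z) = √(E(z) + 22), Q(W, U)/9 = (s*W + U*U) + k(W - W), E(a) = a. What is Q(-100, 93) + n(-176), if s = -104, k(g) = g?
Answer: 171441 + I*√154 ≈ 1.7144e+5 + 12.41*I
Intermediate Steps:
Q(W, U) = -936*W + 9*U² (Q(W, U) = 9*((-104*W + U*U) + (W - W)) = 9*((-104*W + U²) + 0) = 9*((U² - 104*W) + 0) = 9*(U² - 104*W) = -936*W + 9*U²)
n(z) = √(22 + z) (n(z) = √(z + 22) = √(22 + z))
Q(-100, 93) + n(-176) = (-936*(-100) + 9*93²) + √(22 - 176) = (93600 + 9*8649) + √(-154) = (93600 + 77841) + I*√154 = 171441 + I*√154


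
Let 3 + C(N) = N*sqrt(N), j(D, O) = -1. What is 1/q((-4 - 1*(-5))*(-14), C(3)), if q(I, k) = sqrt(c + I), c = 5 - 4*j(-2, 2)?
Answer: -I*sqrt(5)/5 ≈ -0.44721*I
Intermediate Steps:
c = 9 (c = 5 - 4*(-1) = 5 + 4 = 9)
C(N) = -3 + N**(3/2) (C(N) = -3 + N*sqrt(N) = -3 + N**(3/2))
q(I, k) = sqrt(9 + I)
1/q((-4 - 1*(-5))*(-14), C(3)) = 1/(sqrt(9 + (-4 - 1*(-5))*(-14))) = 1/(sqrt(9 + (-4 + 5)*(-14))) = 1/(sqrt(9 + 1*(-14))) = 1/(sqrt(9 - 14)) = 1/(sqrt(-5)) = 1/(I*sqrt(5)) = -I*sqrt(5)/5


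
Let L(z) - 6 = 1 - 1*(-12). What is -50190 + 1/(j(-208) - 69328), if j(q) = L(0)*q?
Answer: -3677923201/73280 ≈ -50190.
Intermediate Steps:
L(z) = 19 (L(z) = 6 + (1 - 1*(-12)) = 6 + (1 + 12) = 6 + 13 = 19)
j(q) = 19*q
-50190 + 1/(j(-208) - 69328) = -50190 + 1/(19*(-208) - 69328) = -50190 + 1/(-3952 - 69328) = -50190 + 1/(-73280) = -50190 - 1/73280 = -3677923201/73280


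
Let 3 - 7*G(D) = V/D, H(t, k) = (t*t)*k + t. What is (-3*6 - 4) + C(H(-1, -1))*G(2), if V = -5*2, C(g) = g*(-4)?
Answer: -90/7 ≈ -12.857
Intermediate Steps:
H(t, k) = t + k*t**2 (H(t, k) = t**2*k + t = k*t**2 + t = t + k*t**2)
C(g) = -4*g
V = -10
G(D) = 3/7 + 10/(7*D) (G(D) = 3/7 - (-10)/(7*D) = 3/7 + 10/(7*D))
(-3*6 - 4) + C(H(-1, -1))*G(2) = (-3*6 - 4) + (-(-4)*(1 - 1*(-1)))*((1/7)*(10 + 3*2)/2) = (-18 - 4) + (-(-4)*(1 + 1))*((1/7)*(1/2)*(10 + 6)) = -22 + (-(-4)*2)*((1/7)*(1/2)*16) = -22 - 4*(-2)*(8/7) = -22 + 8*(8/7) = -22 + 64/7 = -90/7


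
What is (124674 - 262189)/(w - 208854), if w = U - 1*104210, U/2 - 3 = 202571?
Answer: -137515/92084 ≈ -1.4934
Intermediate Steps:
U = 405148 (U = 6 + 2*202571 = 6 + 405142 = 405148)
w = 300938 (w = 405148 - 1*104210 = 405148 - 104210 = 300938)
(124674 - 262189)/(w - 208854) = (124674 - 262189)/(300938 - 208854) = -137515/92084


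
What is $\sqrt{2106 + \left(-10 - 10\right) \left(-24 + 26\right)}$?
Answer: $\sqrt{2066} \approx 45.453$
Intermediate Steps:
$\sqrt{2106 + \left(-10 - 10\right) \left(-24 + 26\right)} = \sqrt{2106 + \left(-10 - 10\right) 2} = \sqrt{2106 - 40} = \sqrt{2066}$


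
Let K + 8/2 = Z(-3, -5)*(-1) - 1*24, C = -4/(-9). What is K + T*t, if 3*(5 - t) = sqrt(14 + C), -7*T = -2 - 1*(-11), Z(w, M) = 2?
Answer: -255/7 + sqrt(130)/7 ≈ -34.800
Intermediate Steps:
C = 4/9 (C = -4*(-1/9) = 4/9 ≈ 0.44444)
T = -9/7 (T = -(-2 - 1*(-11))/7 = -(-2 + 11)/7 = -1/7*9 = -9/7 ≈ -1.2857)
t = 5 - sqrt(130)/9 (t = 5 - sqrt(14 + 4/9)/3 = 5 - sqrt(130)/9 ≈ 3.7331)
K = -30 (K = -4 + (2*(-1) - 1*24) = -4 + (-2 - 24) = -4 - 26 = -30)
K + T*t = -30 - 9*(5 - sqrt(130)/9)/7 = -30 + (-45/7 + sqrt(130)/7) = -255/7 + sqrt(130)/7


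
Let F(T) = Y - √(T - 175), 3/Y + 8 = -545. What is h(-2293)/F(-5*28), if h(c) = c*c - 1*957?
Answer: -726765319/8027487 + 401901221407*I*√35/8027487 ≈ -90.535 + 2.9619e+5*I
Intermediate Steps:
Y = -3/553 (Y = 3/(-8 - 545) = 3/(-553) = 3*(-1/553) = -3/553 ≈ -0.0054250)
h(c) = -957 + c² (h(c) = c² - 957 = -957 + c²)
F(T) = -3/553 - √(-175 + T) (F(T) = -3/553 - √(T - 175) = -3/553 - √(-175 + T))
h(-2293)/F(-5*28) = (-957 + (-2293)²)/(-3/553 - √(-175 - 5*28)) = (-957 + 5257849)/(-3/553 - √(-175 - 140)) = 5256892/(-3/553 - √(-315)) = 5256892/(-3/553 - 3*I*√35)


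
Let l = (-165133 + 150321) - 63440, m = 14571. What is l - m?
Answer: -92823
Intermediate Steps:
l = -78252 (l = -14812 - 63440 = -78252)
l - m = -78252 - 1*14571 = -78252 - 14571 = -92823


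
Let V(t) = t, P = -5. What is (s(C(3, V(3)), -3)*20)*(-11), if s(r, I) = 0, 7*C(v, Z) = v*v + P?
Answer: 0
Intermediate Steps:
C(v, Z) = -5/7 + v**2/7 (C(v, Z) = (v*v - 5)/7 = (v**2 - 5)/7 = (-5 + v**2)/7 = -5/7 + v**2/7)
(s(C(3, V(3)), -3)*20)*(-11) = (0*20)*(-11) = 0*(-11) = 0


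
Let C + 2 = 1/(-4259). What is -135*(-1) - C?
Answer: 583484/4259 ≈ 137.00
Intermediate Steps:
C = -8519/4259 (C = -2 + 1/(-4259) = -2 - 1/4259 = -8519/4259 ≈ -2.0002)
-135*(-1) - C = -135*(-1) - 1*(-8519/4259) = 135 + 8519/4259 = 583484/4259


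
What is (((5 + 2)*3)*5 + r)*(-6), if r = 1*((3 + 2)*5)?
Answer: -780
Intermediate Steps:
r = 25 (r = 1*(5*5) = 1*25 = 25)
(((5 + 2)*3)*5 + r)*(-6) = (((5 + 2)*3)*5 + 25)*(-6) = ((7*3)*5 + 25)*(-6) = (21*5 + 25)*(-6) = (105 + 25)*(-6) = 130*(-6) = -780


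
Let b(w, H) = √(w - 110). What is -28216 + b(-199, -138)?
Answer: -28216 + I*√309 ≈ -28216.0 + 17.578*I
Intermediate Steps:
b(w, H) = √(-110 + w)
-28216 + b(-199, -138) = -28216 + √(-110 - 199) = -28216 + √(-309) = -28216 + I*√309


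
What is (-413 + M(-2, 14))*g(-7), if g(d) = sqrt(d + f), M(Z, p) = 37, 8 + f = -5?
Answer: -752*I*sqrt(5) ≈ -1681.5*I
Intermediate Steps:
f = -13 (f = -8 - 5 = -13)
g(d) = sqrt(-13 + d) (g(d) = sqrt(d - 13) = sqrt(-13 + d))
(-413 + M(-2, 14))*g(-7) = (-413 + 37)*sqrt(-13 - 7) = -752*I*sqrt(5)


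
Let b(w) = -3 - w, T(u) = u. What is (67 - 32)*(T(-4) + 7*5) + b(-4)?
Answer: 1086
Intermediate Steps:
(67 - 32)*(T(-4) + 7*5) + b(-4) = (67 - 32)*(-4 + 7*5) + (-3 - 1*(-4)) = 35*(-4 + 35) + (-3 + 4) = 35*31 + 1 = 1085 + 1 = 1086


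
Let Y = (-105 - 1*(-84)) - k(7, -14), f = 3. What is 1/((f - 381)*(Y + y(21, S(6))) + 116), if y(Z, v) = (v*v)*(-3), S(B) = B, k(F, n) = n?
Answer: 1/43586 ≈ 2.2943e-5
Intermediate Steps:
y(Z, v) = -3*v² (y(Z, v) = v²*(-3) = -3*v²)
Y = -7 (Y = (-105 - 1*(-84)) - 1*(-14) = (-105 + 84) + 14 = -21 + 14 = -7)
1/((f - 381)*(Y + y(21, S(6))) + 116) = 1/((3 - 381)*(-7 - 3*6²) + 116) = 1/(-378*(-7 - 3*36) + 116) = 1/(-378*(-7 - 108) + 116) = 1/(-378*(-115) + 116) = 1/(43470 + 116) = 1/43586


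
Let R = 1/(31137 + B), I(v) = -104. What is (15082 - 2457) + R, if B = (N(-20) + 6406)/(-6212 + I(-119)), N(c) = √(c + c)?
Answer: 122062111652861084869/9668286046918259 + 3158*I*√10/9668286046918259 ≈ 12625.0 + 1.0329e-12*I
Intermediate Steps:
N(c) = √2*√c (N(c) = √(2*c) = √2*√c)
B = -3203/3158 - I*√10/3158 (B = (√2*√(-20) + 6406)/(-6212 - 104) = (√2*(2*I*√5) + 6406)/(-6316) = (2*I*√10 + 6406)*(-1/6316) = (6406 + 2*I*√10)*(-1/6316) = -3203/3158 - I*√10/3158 ≈ -1.0142 - 0.0010014*I)
R = 1/(98327443/3158 - I*√10/3158) (R = 1/(31137 + (-3203/3158 - I*√10/3158)) = 1/(98327443/3158 - I*√10/3158) ≈ 3.2117e-5 + 0.e-12*I)
(15082 - 2457) + R = (15082 - 2457) + (310518064994/9668286046918259 + 3158*I*√10/9668286046918259) = 12625 + (310518064994/9668286046918259 + 3158*I*√10/9668286046918259) = 122062111652861084869/9668286046918259 + 3158*I*√10/9668286046918259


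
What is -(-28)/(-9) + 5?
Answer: 17/9 ≈ 1.8889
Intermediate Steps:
-(-28)/(-9) + 5 = -(-28)*(-1)/9 + 5 = -2*14/9 + 5 = -28/9 + 5 = 17/9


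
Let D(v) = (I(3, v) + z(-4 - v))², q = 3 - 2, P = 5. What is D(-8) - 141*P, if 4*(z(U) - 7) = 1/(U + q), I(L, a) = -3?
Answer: -275439/400 ≈ -688.60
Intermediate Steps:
q = 1
z(U) = 7 + 1/(4*(1 + U)) (z(U) = 7 + 1/(4*(U + 1)) = 7 + 1/(4*(1 + U)))
D(v) = (-3 + (-83 - 28*v)/(4*(-3 - v)))² (D(v) = (-3 + (29 + 28*(-4 - v))/(4*(1 + (-4 - v))))² = (-3 + (29 + (-112 - 28*v))/(4*(-3 - v)))² = (-3 + (-83 - 28*v)/(4*(-3 - v)))²)
D(-8) - 141*P = (47 + 16*(-8))²/(16*(3 - 8)²) - 141*5 = (1/16)*(47 - 128)²/(-5)² - 705 = (1/16)*(1/25)*(-81)² - 705 = (1/16)*(1/25)*6561 - 705 = 6561/400 - 705 = -275439/400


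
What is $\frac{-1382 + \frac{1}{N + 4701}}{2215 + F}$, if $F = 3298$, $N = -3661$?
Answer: $- \frac{1437279}{5733520} \approx -0.25068$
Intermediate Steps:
$\frac{-1382 + \frac{1}{N + 4701}}{2215 + F} = \frac{-1382 + \frac{1}{-3661 + 4701}}{2215 + 3298} = \frac{-1382 + \frac{1}{1040}}{5513} = \left(-1382 + \frac{1}{1040}\right) \frac{1}{5513} = \left(- \frac{1437279}{1040}\right) \frac{1}{5513} = - \frac{1437279}{5733520}$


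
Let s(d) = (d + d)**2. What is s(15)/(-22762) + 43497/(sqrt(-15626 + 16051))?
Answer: -450/11381 + 43497*sqrt(17)/85 ≈ 2109.9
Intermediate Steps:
s(d) = 4*d**2 (s(d) = (2*d)**2 = 4*d**2)
s(15)/(-22762) + 43497/(sqrt(-15626 + 16051)) = (4*15**2)/(-22762) + 43497/(sqrt(-15626 + 16051)) = (4*225)*(-1/22762) + 43497/(sqrt(425)) = 900*(-1/22762) + 43497/((5*sqrt(17))) = -450/11381 + 43497*(sqrt(17)/85) = -450/11381 + 43497*sqrt(17)/85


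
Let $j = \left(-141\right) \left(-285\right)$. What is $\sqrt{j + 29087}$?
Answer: $2 \sqrt{17318} \approx 263.2$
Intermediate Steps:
$j = 40185$
$\sqrt{j + 29087} = \sqrt{40185 + 29087} = \sqrt{69272} = 2 \sqrt{17318}$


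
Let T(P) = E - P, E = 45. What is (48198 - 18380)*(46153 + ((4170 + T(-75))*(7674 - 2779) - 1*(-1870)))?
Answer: 627596531714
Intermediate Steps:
T(P) = 45 - P
(48198 - 18380)*(46153 + ((4170 + T(-75))*(7674 - 2779) - 1*(-1870))) = (48198 - 18380)*(46153 + ((4170 + (45 - 1*(-75)))*(7674 - 2779) - 1*(-1870))) = 29818*(46153 + ((4170 + (45 + 75))*4895 + 1870)) = 29818*(46153 + ((4170 + 120)*4895 + 1870)) = 29818*(46153 + (4290*4895 + 1870)) = 29818*(46153 + (20999550 + 1870)) = 29818*(46153 + 21001420) = 29818*21047573 = 627596531714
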